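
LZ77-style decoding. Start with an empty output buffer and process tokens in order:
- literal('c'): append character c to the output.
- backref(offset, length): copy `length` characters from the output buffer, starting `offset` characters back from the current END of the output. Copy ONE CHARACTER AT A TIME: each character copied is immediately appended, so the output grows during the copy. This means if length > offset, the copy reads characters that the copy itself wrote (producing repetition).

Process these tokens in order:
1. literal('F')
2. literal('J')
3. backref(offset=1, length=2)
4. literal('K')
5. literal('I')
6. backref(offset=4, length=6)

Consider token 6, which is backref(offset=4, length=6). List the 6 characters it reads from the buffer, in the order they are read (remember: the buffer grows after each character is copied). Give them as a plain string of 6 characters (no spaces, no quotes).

Token 1: literal('F'). Output: "F"
Token 2: literal('J'). Output: "FJ"
Token 3: backref(off=1, len=2) (overlapping!). Copied 'JJ' from pos 1. Output: "FJJJ"
Token 4: literal('K'). Output: "FJJJK"
Token 5: literal('I'). Output: "FJJJKI"
Token 6: backref(off=4, len=6). Buffer before: "FJJJKI" (len 6)
  byte 1: read out[2]='J', append. Buffer now: "FJJJKIJ"
  byte 2: read out[3]='J', append. Buffer now: "FJJJKIJJ"
  byte 3: read out[4]='K', append. Buffer now: "FJJJKIJJK"
  byte 4: read out[5]='I', append. Buffer now: "FJJJKIJJKI"
  byte 5: read out[6]='J', append. Buffer now: "FJJJKIJJKIJ"
  byte 6: read out[7]='J', append. Buffer now: "FJJJKIJJKIJJ"

Answer: JJKIJJ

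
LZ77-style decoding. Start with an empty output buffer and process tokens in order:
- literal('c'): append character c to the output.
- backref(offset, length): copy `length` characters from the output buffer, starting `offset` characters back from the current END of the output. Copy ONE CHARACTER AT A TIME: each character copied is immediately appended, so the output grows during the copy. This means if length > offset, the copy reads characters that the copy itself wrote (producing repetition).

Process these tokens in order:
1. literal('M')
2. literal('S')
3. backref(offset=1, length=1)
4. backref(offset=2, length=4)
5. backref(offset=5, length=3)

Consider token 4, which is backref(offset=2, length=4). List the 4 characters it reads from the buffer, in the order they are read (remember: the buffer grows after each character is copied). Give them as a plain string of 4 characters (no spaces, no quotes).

Token 1: literal('M'). Output: "M"
Token 2: literal('S'). Output: "MS"
Token 3: backref(off=1, len=1). Copied 'S' from pos 1. Output: "MSS"
Token 4: backref(off=2, len=4). Buffer before: "MSS" (len 3)
  byte 1: read out[1]='S', append. Buffer now: "MSSS"
  byte 2: read out[2]='S', append. Buffer now: "MSSSS"
  byte 3: read out[3]='S', append. Buffer now: "MSSSSS"
  byte 4: read out[4]='S', append. Buffer now: "MSSSSSS"

Answer: SSSS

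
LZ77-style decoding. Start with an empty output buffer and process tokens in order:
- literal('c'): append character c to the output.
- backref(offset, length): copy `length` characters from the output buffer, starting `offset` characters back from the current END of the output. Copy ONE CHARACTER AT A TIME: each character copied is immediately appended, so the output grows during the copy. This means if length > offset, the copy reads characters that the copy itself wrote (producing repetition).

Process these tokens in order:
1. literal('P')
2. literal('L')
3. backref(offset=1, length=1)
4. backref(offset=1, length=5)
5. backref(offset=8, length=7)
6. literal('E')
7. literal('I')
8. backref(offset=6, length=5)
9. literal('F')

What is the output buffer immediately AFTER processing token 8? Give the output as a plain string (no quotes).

Answer: PLLLLLLLPLLLLLLEILLLLE

Derivation:
Token 1: literal('P'). Output: "P"
Token 2: literal('L'). Output: "PL"
Token 3: backref(off=1, len=1). Copied 'L' from pos 1. Output: "PLL"
Token 4: backref(off=1, len=5) (overlapping!). Copied 'LLLLL' from pos 2. Output: "PLLLLLLL"
Token 5: backref(off=8, len=7). Copied 'PLLLLLL' from pos 0. Output: "PLLLLLLLPLLLLLL"
Token 6: literal('E'). Output: "PLLLLLLLPLLLLLLE"
Token 7: literal('I'). Output: "PLLLLLLLPLLLLLLEI"
Token 8: backref(off=6, len=5). Copied 'LLLLE' from pos 11. Output: "PLLLLLLLPLLLLLLEILLLLE"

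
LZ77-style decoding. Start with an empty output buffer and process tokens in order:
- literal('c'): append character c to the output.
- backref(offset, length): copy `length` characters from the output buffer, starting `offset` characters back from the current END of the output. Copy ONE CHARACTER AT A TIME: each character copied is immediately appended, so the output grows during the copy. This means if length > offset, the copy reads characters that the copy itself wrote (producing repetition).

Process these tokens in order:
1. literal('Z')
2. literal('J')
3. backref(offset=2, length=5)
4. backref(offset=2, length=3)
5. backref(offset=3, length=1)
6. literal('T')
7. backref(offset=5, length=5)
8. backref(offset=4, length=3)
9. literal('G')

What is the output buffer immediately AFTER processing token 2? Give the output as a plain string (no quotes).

Answer: ZJ

Derivation:
Token 1: literal('Z'). Output: "Z"
Token 2: literal('J'). Output: "ZJ"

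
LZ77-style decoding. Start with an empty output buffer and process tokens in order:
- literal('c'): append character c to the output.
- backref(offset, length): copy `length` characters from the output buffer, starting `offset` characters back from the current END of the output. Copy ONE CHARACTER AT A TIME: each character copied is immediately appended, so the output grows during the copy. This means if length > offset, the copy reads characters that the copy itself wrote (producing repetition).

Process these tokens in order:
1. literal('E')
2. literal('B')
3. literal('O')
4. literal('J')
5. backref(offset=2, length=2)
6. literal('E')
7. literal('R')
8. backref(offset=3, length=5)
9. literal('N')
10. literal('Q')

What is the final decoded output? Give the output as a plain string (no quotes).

Token 1: literal('E'). Output: "E"
Token 2: literal('B'). Output: "EB"
Token 3: literal('O'). Output: "EBO"
Token 4: literal('J'). Output: "EBOJ"
Token 5: backref(off=2, len=2). Copied 'OJ' from pos 2. Output: "EBOJOJ"
Token 6: literal('E'). Output: "EBOJOJE"
Token 7: literal('R'). Output: "EBOJOJER"
Token 8: backref(off=3, len=5) (overlapping!). Copied 'JERJE' from pos 5. Output: "EBOJOJERJERJE"
Token 9: literal('N'). Output: "EBOJOJERJERJEN"
Token 10: literal('Q'). Output: "EBOJOJERJERJENQ"

Answer: EBOJOJERJERJENQ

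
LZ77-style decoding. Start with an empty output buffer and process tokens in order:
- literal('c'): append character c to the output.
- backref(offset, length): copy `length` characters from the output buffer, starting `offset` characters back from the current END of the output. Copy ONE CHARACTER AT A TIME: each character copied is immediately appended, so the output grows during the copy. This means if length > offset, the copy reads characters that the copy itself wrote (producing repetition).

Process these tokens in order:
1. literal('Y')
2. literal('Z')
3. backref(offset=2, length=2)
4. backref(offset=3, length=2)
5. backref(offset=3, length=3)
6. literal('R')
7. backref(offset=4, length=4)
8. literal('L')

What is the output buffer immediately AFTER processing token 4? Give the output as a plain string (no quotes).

Token 1: literal('Y'). Output: "Y"
Token 2: literal('Z'). Output: "YZ"
Token 3: backref(off=2, len=2). Copied 'YZ' from pos 0. Output: "YZYZ"
Token 4: backref(off=3, len=2). Copied 'ZY' from pos 1. Output: "YZYZZY"

Answer: YZYZZY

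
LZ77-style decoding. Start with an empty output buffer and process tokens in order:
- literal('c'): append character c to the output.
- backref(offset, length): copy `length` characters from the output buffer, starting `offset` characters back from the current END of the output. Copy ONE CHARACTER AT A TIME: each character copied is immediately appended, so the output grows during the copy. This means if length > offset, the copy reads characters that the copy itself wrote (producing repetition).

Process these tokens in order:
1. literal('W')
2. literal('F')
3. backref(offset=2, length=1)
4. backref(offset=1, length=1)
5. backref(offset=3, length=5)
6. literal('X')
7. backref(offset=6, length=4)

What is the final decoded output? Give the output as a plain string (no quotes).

Token 1: literal('W'). Output: "W"
Token 2: literal('F'). Output: "WF"
Token 3: backref(off=2, len=1). Copied 'W' from pos 0. Output: "WFW"
Token 4: backref(off=1, len=1). Copied 'W' from pos 2. Output: "WFWW"
Token 5: backref(off=3, len=5) (overlapping!). Copied 'FWWFW' from pos 1. Output: "WFWWFWWFW"
Token 6: literal('X'). Output: "WFWWFWWFWX"
Token 7: backref(off=6, len=4). Copied 'FWWF' from pos 4. Output: "WFWWFWWFWXFWWF"

Answer: WFWWFWWFWXFWWF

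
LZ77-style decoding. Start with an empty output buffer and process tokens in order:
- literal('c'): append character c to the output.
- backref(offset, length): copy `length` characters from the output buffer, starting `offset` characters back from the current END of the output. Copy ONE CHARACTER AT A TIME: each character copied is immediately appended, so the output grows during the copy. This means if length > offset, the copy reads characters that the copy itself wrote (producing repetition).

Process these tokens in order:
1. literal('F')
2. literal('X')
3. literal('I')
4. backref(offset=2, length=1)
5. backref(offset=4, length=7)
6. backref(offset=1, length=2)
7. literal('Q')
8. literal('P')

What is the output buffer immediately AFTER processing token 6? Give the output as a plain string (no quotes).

Token 1: literal('F'). Output: "F"
Token 2: literal('X'). Output: "FX"
Token 3: literal('I'). Output: "FXI"
Token 4: backref(off=2, len=1). Copied 'X' from pos 1. Output: "FXIX"
Token 5: backref(off=4, len=7) (overlapping!). Copied 'FXIXFXI' from pos 0. Output: "FXIXFXIXFXI"
Token 6: backref(off=1, len=2) (overlapping!). Copied 'II' from pos 10. Output: "FXIXFXIXFXIII"

Answer: FXIXFXIXFXIII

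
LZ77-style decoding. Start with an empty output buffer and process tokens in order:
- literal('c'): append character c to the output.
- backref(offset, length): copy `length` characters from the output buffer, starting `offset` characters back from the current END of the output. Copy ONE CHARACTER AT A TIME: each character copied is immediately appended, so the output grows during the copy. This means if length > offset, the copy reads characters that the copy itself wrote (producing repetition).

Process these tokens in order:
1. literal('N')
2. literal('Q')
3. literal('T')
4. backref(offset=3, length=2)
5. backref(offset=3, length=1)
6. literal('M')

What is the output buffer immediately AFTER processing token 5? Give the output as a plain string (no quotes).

Answer: NQTNQT

Derivation:
Token 1: literal('N'). Output: "N"
Token 2: literal('Q'). Output: "NQ"
Token 3: literal('T'). Output: "NQT"
Token 4: backref(off=3, len=2). Copied 'NQ' from pos 0. Output: "NQTNQ"
Token 5: backref(off=3, len=1). Copied 'T' from pos 2. Output: "NQTNQT"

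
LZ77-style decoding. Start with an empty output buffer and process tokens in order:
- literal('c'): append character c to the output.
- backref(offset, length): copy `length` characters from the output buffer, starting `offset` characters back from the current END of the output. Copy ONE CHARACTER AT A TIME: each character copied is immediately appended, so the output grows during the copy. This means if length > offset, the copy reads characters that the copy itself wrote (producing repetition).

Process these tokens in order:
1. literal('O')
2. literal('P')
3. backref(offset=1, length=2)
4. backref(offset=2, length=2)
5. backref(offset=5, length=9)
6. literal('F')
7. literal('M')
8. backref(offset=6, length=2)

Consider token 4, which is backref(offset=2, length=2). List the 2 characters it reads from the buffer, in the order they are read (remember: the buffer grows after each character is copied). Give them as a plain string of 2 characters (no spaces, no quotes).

Token 1: literal('O'). Output: "O"
Token 2: literal('P'). Output: "OP"
Token 3: backref(off=1, len=2) (overlapping!). Copied 'PP' from pos 1. Output: "OPPP"
Token 4: backref(off=2, len=2). Buffer before: "OPPP" (len 4)
  byte 1: read out[2]='P', append. Buffer now: "OPPPP"
  byte 2: read out[3]='P', append. Buffer now: "OPPPPP"

Answer: PP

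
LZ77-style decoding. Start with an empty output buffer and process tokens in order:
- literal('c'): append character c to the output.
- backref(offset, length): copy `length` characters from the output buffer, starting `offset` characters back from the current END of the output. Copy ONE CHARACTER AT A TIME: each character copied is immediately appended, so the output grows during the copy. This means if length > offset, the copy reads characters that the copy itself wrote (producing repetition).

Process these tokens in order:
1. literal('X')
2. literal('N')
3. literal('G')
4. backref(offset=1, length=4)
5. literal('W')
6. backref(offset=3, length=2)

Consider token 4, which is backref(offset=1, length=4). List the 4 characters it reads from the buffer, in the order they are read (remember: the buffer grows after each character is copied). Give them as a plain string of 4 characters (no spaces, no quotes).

Token 1: literal('X'). Output: "X"
Token 2: literal('N'). Output: "XN"
Token 3: literal('G'). Output: "XNG"
Token 4: backref(off=1, len=4). Buffer before: "XNG" (len 3)
  byte 1: read out[2]='G', append. Buffer now: "XNGG"
  byte 2: read out[3]='G', append. Buffer now: "XNGGG"
  byte 3: read out[4]='G', append. Buffer now: "XNGGGG"
  byte 4: read out[5]='G', append. Buffer now: "XNGGGGG"

Answer: GGGG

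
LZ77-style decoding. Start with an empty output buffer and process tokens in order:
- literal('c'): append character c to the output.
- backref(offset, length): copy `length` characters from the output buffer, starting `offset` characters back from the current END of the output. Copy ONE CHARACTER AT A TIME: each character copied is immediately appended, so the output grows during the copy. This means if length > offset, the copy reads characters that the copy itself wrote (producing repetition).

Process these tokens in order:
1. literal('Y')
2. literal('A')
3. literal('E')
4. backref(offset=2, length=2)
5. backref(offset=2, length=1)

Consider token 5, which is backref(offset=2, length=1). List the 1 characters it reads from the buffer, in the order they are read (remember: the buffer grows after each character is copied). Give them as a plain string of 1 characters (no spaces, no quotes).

Answer: A

Derivation:
Token 1: literal('Y'). Output: "Y"
Token 2: literal('A'). Output: "YA"
Token 3: literal('E'). Output: "YAE"
Token 4: backref(off=2, len=2). Copied 'AE' from pos 1. Output: "YAEAE"
Token 5: backref(off=2, len=1). Buffer before: "YAEAE" (len 5)
  byte 1: read out[3]='A', append. Buffer now: "YAEAEA"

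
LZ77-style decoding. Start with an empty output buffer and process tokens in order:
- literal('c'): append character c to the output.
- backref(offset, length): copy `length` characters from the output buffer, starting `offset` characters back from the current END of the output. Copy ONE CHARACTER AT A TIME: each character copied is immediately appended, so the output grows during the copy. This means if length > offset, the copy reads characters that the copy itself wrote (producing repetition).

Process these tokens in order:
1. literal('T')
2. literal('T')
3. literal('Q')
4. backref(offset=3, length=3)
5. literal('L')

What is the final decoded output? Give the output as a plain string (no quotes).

Token 1: literal('T'). Output: "T"
Token 2: literal('T'). Output: "TT"
Token 3: literal('Q'). Output: "TTQ"
Token 4: backref(off=3, len=3). Copied 'TTQ' from pos 0. Output: "TTQTTQ"
Token 5: literal('L'). Output: "TTQTTQL"

Answer: TTQTTQL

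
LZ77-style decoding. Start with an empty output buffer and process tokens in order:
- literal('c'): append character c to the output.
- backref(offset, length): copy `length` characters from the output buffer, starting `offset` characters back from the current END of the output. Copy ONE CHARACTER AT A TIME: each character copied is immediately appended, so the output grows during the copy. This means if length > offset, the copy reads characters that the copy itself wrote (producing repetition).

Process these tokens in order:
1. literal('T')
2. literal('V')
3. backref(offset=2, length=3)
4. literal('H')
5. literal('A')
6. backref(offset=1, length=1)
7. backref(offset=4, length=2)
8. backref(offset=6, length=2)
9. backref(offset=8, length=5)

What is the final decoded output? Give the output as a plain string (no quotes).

Answer: TVTVTHAATHTHTHAAT

Derivation:
Token 1: literal('T'). Output: "T"
Token 2: literal('V'). Output: "TV"
Token 3: backref(off=2, len=3) (overlapping!). Copied 'TVT' from pos 0. Output: "TVTVT"
Token 4: literal('H'). Output: "TVTVTH"
Token 5: literal('A'). Output: "TVTVTHA"
Token 6: backref(off=1, len=1). Copied 'A' from pos 6. Output: "TVTVTHAA"
Token 7: backref(off=4, len=2). Copied 'TH' from pos 4. Output: "TVTVTHAATH"
Token 8: backref(off=6, len=2). Copied 'TH' from pos 4. Output: "TVTVTHAATHTH"
Token 9: backref(off=8, len=5). Copied 'THAAT' from pos 4. Output: "TVTVTHAATHTHTHAAT"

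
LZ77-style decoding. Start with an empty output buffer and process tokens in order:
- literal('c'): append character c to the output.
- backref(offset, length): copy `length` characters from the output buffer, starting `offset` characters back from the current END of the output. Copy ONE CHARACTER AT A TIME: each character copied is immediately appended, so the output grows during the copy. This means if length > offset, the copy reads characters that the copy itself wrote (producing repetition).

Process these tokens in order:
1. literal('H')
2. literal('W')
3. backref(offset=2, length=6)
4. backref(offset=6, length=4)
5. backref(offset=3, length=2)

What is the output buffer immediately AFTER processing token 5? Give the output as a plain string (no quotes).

Answer: HWHWHWHWHWHWWH

Derivation:
Token 1: literal('H'). Output: "H"
Token 2: literal('W'). Output: "HW"
Token 3: backref(off=2, len=6) (overlapping!). Copied 'HWHWHW' from pos 0. Output: "HWHWHWHW"
Token 4: backref(off=6, len=4). Copied 'HWHW' from pos 2. Output: "HWHWHWHWHWHW"
Token 5: backref(off=3, len=2). Copied 'WH' from pos 9. Output: "HWHWHWHWHWHWWH"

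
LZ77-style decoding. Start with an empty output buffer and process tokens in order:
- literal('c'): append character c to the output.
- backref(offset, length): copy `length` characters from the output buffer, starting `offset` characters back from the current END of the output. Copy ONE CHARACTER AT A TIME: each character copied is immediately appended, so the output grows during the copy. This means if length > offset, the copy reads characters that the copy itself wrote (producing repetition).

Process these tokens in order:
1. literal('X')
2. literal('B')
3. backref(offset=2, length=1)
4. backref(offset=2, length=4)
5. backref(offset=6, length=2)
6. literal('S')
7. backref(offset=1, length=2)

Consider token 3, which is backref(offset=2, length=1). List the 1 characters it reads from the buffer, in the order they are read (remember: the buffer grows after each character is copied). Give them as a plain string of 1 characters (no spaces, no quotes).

Token 1: literal('X'). Output: "X"
Token 2: literal('B'). Output: "XB"
Token 3: backref(off=2, len=1). Buffer before: "XB" (len 2)
  byte 1: read out[0]='X', append. Buffer now: "XBX"

Answer: X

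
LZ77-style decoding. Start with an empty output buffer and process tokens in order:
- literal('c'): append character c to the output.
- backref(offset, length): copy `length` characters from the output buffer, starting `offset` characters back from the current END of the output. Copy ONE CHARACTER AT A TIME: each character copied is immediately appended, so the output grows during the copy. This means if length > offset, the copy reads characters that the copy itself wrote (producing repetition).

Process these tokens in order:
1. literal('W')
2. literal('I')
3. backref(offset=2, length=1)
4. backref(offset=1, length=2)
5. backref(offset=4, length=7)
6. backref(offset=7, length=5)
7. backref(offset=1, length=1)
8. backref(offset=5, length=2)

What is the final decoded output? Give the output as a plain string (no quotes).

Token 1: literal('W'). Output: "W"
Token 2: literal('I'). Output: "WI"
Token 3: backref(off=2, len=1). Copied 'W' from pos 0. Output: "WIW"
Token 4: backref(off=1, len=2) (overlapping!). Copied 'WW' from pos 2. Output: "WIWWW"
Token 5: backref(off=4, len=7) (overlapping!). Copied 'IWWWIWW' from pos 1. Output: "WIWWWIWWWIWW"
Token 6: backref(off=7, len=5). Copied 'IWWWI' from pos 5. Output: "WIWWWIWWWIWWIWWWI"
Token 7: backref(off=1, len=1). Copied 'I' from pos 16. Output: "WIWWWIWWWIWWIWWWII"
Token 8: backref(off=5, len=2). Copied 'WW' from pos 13. Output: "WIWWWIWWWIWWIWWWIIWW"

Answer: WIWWWIWWWIWWIWWWIIWW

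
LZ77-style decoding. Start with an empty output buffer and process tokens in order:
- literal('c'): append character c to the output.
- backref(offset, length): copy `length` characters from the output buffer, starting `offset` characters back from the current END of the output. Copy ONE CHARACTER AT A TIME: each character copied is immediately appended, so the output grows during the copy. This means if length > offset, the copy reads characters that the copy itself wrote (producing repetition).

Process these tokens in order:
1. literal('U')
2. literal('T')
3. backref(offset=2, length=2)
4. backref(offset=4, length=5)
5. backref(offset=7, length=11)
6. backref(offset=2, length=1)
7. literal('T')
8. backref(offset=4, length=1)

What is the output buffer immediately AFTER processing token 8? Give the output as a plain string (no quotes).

Token 1: literal('U'). Output: "U"
Token 2: literal('T'). Output: "UT"
Token 3: backref(off=2, len=2). Copied 'UT' from pos 0. Output: "UTUT"
Token 4: backref(off=4, len=5) (overlapping!). Copied 'UTUTU' from pos 0. Output: "UTUTUTUTU"
Token 5: backref(off=7, len=11) (overlapping!). Copied 'UTUTUTUUTUT' from pos 2. Output: "UTUTUTUTUUTUTUTUUTUT"
Token 6: backref(off=2, len=1). Copied 'U' from pos 18. Output: "UTUTUTUTUUTUTUTUUTUTU"
Token 7: literal('T'). Output: "UTUTUTUTUUTUTUTUUTUTUT"
Token 8: backref(off=4, len=1). Copied 'U' from pos 18. Output: "UTUTUTUTUUTUTUTUUTUTUTU"

Answer: UTUTUTUTUUTUTUTUUTUTUTU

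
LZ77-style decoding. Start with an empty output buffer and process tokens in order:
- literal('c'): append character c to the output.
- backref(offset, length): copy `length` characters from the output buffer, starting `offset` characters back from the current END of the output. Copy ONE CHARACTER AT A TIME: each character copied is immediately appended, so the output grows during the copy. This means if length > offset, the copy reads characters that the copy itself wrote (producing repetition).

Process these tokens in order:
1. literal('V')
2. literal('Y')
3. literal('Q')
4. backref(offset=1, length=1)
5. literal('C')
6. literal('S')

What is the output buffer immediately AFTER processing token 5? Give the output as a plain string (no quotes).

Token 1: literal('V'). Output: "V"
Token 2: literal('Y'). Output: "VY"
Token 3: literal('Q'). Output: "VYQ"
Token 4: backref(off=1, len=1). Copied 'Q' from pos 2. Output: "VYQQ"
Token 5: literal('C'). Output: "VYQQC"

Answer: VYQQC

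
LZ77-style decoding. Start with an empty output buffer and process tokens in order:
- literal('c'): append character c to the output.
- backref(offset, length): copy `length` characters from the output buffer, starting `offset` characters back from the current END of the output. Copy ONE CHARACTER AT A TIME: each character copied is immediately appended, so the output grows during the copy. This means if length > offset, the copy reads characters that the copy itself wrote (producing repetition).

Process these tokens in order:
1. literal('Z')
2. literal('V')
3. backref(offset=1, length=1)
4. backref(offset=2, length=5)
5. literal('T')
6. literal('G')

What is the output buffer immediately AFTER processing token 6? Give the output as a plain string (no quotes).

Answer: ZVVVVVVVTG

Derivation:
Token 1: literal('Z'). Output: "Z"
Token 2: literal('V'). Output: "ZV"
Token 3: backref(off=1, len=1). Copied 'V' from pos 1. Output: "ZVV"
Token 4: backref(off=2, len=5) (overlapping!). Copied 'VVVVV' from pos 1. Output: "ZVVVVVVV"
Token 5: literal('T'). Output: "ZVVVVVVVT"
Token 6: literal('G'). Output: "ZVVVVVVVTG"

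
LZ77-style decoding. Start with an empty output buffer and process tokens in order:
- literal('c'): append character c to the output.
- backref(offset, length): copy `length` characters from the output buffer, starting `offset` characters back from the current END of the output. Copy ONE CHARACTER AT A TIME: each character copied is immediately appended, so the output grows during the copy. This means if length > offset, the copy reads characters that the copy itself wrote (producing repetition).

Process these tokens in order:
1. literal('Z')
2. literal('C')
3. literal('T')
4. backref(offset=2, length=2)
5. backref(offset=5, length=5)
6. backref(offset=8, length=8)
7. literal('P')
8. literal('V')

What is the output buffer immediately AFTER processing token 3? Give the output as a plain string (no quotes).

Answer: ZCT

Derivation:
Token 1: literal('Z'). Output: "Z"
Token 2: literal('C'). Output: "ZC"
Token 3: literal('T'). Output: "ZCT"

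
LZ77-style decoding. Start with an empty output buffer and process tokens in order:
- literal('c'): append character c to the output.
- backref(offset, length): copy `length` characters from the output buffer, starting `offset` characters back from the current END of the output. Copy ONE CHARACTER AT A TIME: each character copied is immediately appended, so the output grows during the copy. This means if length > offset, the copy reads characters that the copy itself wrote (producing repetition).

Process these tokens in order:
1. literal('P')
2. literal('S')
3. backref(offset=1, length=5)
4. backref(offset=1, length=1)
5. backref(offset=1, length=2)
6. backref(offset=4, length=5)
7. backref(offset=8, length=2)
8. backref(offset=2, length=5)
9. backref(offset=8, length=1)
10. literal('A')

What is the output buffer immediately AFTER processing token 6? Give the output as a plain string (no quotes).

Token 1: literal('P'). Output: "P"
Token 2: literal('S'). Output: "PS"
Token 3: backref(off=1, len=5) (overlapping!). Copied 'SSSSS' from pos 1. Output: "PSSSSSS"
Token 4: backref(off=1, len=1). Copied 'S' from pos 6. Output: "PSSSSSSS"
Token 5: backref(off=1, len=2) (overlapping!). Copied 'SS' from pos 7. Output: "PSSSSSSSSS"
Token 6: backref(off=4, len=5) (overlapping!). Copied 'SSSSS' from pos 6. Output: "PSSSSSSSSSSSSSS"

Answer: PSSSSSSSSSSSSSS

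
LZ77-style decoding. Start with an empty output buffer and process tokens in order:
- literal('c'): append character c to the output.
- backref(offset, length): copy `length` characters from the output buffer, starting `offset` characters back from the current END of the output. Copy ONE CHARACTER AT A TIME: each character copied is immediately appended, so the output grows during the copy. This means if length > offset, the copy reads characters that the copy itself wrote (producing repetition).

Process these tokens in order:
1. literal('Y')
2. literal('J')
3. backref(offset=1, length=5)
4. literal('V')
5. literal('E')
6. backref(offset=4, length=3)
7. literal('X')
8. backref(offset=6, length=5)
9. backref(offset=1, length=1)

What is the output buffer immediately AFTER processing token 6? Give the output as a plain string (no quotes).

Answer: YJJJJJJVEJJV

Derivation:
Token 1: literal('Y'). Output: "Y"
Token 2: literal('J'). Output: "YJ"
Token 3: backref(off=1, len=5) (overlapping!). Copied 'JJJJJ' from pos 1. Output: "YJJJJJJ"
Token 4: literal('V'). Output: "YJJJJJJV"
Token 5: literal('E'). Output: "YJJJJJJVE"
Token 6: backref(off=4, len=3). Copied 'JJV' from pos 5. Output: "YJJJJJJVEJJV"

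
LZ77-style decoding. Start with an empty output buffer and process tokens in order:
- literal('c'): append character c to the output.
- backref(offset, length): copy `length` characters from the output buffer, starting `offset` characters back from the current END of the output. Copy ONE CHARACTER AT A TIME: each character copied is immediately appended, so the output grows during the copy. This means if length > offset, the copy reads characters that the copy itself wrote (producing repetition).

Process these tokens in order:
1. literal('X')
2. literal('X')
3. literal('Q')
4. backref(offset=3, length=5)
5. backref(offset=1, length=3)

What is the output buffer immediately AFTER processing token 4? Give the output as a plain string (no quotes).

Answer: XXQXXQXX

Derivation:
Token 1: literal('X'). Output: "X"
Token 2: literal('X'). Output: "XX"
Token 3: literal('Q'). Output: "XXQ"
Token 4: backref(off=3, len=5) (overlapping!). Copied 'XXQXX' from pos 0. Output: "XXQXXQXX"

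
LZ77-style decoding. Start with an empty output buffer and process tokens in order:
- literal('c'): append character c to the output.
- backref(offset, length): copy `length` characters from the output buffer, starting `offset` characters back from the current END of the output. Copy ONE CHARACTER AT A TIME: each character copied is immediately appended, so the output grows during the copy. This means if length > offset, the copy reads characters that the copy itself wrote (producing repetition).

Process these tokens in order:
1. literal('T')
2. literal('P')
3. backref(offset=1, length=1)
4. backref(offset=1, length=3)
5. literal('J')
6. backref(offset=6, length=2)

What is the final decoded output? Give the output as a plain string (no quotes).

Token 1: literal('T'). Output: "T"
Token 2: literal('P'). Output: "TP"
Token 3: backref(off=1, len=1). Copied 'P' from pos 1. Output: "TPP"
Token 4: backref(off=1, len=3) (overlapping!). Copied 'PPP' from pos 2. Output: "TPPPPP"
Token 5: literal('J'). Output: "TPPPPPJ"
Token 6: backref(off=6, len=2). Copied 'PP' from pos 1. Output: "TPPPPPJPP"

Answer: TPPPPPJPP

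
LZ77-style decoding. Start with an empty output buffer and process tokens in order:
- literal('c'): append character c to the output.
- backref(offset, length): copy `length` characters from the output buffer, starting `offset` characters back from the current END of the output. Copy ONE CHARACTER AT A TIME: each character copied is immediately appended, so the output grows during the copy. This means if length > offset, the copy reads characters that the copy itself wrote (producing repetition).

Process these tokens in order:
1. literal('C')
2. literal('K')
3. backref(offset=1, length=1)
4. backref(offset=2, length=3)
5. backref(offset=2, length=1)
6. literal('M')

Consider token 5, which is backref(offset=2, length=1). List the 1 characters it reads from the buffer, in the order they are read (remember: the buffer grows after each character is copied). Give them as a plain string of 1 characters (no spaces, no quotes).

Answer: K

Derivation:
Token 1: literal('C'). Output: "C"
Token 2: literal('K'). Output: "CK"
Token 3: backref(off=1, len=1). Copied 'K' from pos 1. Output: "CKK"
Token 4: backref(off=2, len=3) (overlapping!). Copied 'KKK' from pos 1. Output: "CKKKKK"
Token 5: backref(off=2, len=1). Buffer before: "CKKKKK" (len 6)
  byte 1: read out[4]='K', append. Buffer now: "CKKKKKK"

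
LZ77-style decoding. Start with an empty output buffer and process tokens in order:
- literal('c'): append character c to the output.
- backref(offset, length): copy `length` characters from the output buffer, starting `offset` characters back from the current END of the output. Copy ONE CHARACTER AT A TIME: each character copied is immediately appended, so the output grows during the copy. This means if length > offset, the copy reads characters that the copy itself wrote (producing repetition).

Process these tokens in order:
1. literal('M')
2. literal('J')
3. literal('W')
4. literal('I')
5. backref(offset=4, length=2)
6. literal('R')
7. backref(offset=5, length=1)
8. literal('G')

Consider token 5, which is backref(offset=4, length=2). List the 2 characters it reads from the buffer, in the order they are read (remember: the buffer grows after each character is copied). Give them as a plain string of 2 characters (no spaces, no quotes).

Token 1: literal('M'). Output: "M"
Token 2: literal('J'). Output: "MJ"
Token 3: literal('W'). Output: "MJW"
Token 4: literal('I'). Output: "MJWI"
Token 5: backref(off=4, len=2). Buffer before: "MJWI" (len 4)
  byte 1: read out[0]='M', append. Buffer now: "MJWIM"
  byte 2: read out[1]='J', append. Buffer now: "MJWIMJ"

Answer: MJ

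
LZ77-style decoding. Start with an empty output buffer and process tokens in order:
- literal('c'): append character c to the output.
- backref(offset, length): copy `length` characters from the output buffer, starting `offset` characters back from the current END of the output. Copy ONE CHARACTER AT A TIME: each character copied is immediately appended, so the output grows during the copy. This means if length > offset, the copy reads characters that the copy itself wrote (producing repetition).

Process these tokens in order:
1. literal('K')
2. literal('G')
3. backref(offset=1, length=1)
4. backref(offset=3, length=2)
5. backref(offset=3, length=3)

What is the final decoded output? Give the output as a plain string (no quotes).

Token 1: literal('K'). Output: "K"
Token 2: literal('G'). Output: "KG"
Token 3: backref(off=1, len=1). Copied 'G' from pos 1. Output: "KGG"
Token 4: backref(off=3, len=2). Copied 'KG' from pos 0. Output: "KGGKG"
Token 5: backref(off=3, len=3). Copied 'GKG' from pos 2. Output: "KGGKGGKG"

Answer: KGGKGGKG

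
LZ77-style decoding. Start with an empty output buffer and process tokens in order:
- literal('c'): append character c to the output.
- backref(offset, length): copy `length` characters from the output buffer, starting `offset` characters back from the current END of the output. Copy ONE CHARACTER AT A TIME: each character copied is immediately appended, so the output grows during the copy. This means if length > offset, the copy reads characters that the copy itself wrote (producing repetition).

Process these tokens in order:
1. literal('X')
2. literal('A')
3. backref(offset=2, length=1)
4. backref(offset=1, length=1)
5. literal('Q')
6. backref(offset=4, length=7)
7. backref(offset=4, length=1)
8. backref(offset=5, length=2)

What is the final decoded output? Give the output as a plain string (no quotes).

Answer: XAXXQAXXQAXXQQA

Derivation:
Token 1: literal('X'). Output: "X"
Token 2: literal('A'). Output: "XA"
Token 3: backref(off=2, len=1). Copied 'X' from pos 0. Output: "XAX"
Token 4: backref(off=1, len=1). Copied 'X' from pos 2. Output: "XAXX"
Token 5: literal('Q'). Output: "XAXXQ"
Token 6: backref(off=4, len=7) (overlapping!). Copied 'AXXQAXX' from pos 1. Output: "XAXXQAXXQAXX"
Token 7: backref(off=4, len=1). Copied 'Q' from pos 8. Output: "XAXXQAXXQAXXQ"
Token 8: backref(off=5, len=2). Copied 'QA' from pos 8. Output: "XAXXQAXXQAXXQQA"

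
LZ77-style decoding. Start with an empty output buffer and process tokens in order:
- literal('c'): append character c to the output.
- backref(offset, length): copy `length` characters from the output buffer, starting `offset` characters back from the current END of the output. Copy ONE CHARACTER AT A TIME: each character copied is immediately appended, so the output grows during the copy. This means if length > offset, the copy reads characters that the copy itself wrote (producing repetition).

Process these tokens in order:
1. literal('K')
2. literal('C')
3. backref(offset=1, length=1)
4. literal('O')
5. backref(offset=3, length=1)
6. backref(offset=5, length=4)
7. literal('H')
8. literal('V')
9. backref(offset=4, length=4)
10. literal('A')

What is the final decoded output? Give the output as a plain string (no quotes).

Answer: KCCOCKCCOHVCOHVA

Derivation:
Token 1: literal('K'). Output: "K"
Token 2: literal('C'). Output: "KC"
Token 3: backref(off=1, len=1). Copied 'C' from pos 1. Output: "KCC"
Token 4: literal('O'). Output: "KCCO"
Token 5: backref(off=3, len=1). Copied 'C' from pos 1. Output: "KCCOC"
Token 6: backref(off=5, len=4). Copied 'KCCO' from pos 0. Output: "KCCOCKCCO"
Token 7: literal('H'). Output: "KCCOCKCCOH"
Token 8: literal('V'). Output: "KCCOCKCCOHV"
Token 9: backref(off=4, len=4). Copied 'COHV' from pos 7. Output: "KCCOCKCCOHVCOHV"
Token 10: literal('A'). Output: "KCCOCKCCOHVCOHVA"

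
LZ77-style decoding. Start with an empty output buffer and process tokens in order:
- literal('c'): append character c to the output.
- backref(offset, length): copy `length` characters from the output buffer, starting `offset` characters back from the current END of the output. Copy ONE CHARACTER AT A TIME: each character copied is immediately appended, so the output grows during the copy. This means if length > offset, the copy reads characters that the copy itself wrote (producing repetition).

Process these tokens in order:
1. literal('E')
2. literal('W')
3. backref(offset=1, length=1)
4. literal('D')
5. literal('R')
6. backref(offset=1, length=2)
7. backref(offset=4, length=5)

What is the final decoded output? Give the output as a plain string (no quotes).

Token 1: literal('E'). Output: "E"
Token 2: literal('W'). Output: "EW"
Token 3: backref(off=1, len=1). Copied 'W' from pos 1. Output: "EWW"
Token 4: literal('D'). Output: "EWWD"
Token 5: literal('R'). Output: "EWWDR"
Token 6: backref(off=1, len=2) (overlapping!). Copied 'RR' from pos 4. Output: "EWWDRRR"
Token 7: backref(off=4, len=5) (overlapping!). Copied 'DRRRD' from pos 3. Output: "EWWDRRRDRRRD"

Answer: EWWDRRRDRRRD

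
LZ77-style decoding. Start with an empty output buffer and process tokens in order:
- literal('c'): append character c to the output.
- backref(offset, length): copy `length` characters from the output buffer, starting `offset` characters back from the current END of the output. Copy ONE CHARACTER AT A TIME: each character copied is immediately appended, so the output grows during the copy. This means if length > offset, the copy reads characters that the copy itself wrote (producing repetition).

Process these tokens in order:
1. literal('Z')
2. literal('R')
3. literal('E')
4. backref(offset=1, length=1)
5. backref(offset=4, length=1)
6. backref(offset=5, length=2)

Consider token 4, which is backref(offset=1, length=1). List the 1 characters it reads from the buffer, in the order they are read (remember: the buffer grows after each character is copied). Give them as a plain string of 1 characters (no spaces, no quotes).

Token 1: literal('Z'). Output: "Z"
Token 2: literal('R'). Output: "ZR"
Token 3: literal('E'). Output: "ZRE"
Token 4: backref(off=1, len=1). Buffer before: "ZRE" (len 3)
  byte 1: read out[2]='E', append. Buffer now: "ZREE"

Answer: E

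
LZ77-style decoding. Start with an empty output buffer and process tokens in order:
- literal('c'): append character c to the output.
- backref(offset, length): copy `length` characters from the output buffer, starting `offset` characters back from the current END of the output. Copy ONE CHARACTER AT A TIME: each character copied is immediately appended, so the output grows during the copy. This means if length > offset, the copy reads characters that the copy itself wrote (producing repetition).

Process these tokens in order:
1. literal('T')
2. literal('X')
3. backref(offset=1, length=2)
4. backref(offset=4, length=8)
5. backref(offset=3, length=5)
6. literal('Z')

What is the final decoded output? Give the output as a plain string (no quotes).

Token 1: literal('T'). Output: "T"
Token 2: literal('X'). Output: "TX"
Token 3: backref(off=1, len=2) (overlapping!). Copied 'XX' from pos 1. Output: "TXXX"
Token 4: backref(off=4, len=8) (overlapping!). Copied 'TXXXTXXX' from pos 0. Output: "TXXXTXXXTXXX"
Token 5: backref(off=3, len=5) (overlapping!). Copied 'XXXXX' from pos 9. Output: "TXXXTXXXTXXXXXXXX"
Token 6: literal('Z'). Output: "TXXXTXXXTXXXXXXXXZ"

Answer: TXXXTXXXTXXXXXXXXZ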